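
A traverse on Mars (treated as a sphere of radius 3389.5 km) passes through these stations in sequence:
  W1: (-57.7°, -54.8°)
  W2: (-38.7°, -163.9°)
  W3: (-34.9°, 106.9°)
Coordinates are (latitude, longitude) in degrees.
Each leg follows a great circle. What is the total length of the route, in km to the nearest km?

8010 km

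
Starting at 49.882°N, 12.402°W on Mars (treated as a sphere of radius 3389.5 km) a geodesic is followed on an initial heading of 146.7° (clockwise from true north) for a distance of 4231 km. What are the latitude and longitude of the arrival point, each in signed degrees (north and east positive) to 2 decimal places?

-15.57°, 20.32°

Angular distance δ = d/R = 4231/3389.5 = 1.24827 rad; initial bearing θ = 2.5604 rad.
sin φ₂ = sin φ₁ cos δ + cos φ₁ sin δ cos θ = (0.7647)(0.3170) + (0.6444)(0.9484)(-0.8358) = -0.2684, so φ₂ = -15.57°.
Δλ = atan2(sin θ sin δ cos φ₁, cos δ − sin φ₁ sin φ₂) = atan2(0.3355, 0.5222) = 32.721°.
λ₂ = -12.402° + 32.721° = 20.32°.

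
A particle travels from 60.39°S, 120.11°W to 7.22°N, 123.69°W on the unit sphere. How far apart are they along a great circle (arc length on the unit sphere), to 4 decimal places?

1.1811

Let φ₁ = -1.0540 rad, φ₂ = 0.1260 rad, and Δλ = -0.0625 rad.
cos c = sin φ₁ sin φ₂ + cos φ₁ cos φ₂ cos Δλ = (-0.8694)(0.1257) + (0.4941)(0.9921)(0.9980) = 0.37995,
so c = arccos(0.37995) = 1.18105 rad.
On the unit sphere the arc length equals the central angle: 1.1811.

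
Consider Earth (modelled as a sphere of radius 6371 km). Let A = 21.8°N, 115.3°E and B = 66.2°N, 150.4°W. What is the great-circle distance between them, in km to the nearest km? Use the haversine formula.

With latitudes φ₁ = 21.800°, φ₂ = 66.200° and longitude difference Δλ = 94.300°:
Haversine: a = sin²(Δφ/2) + cos φ₁ cos φ₂ sin²(Δλ/2) = 0.1428 + (0.9285)(0.4035)(0.5375) = 0.34415.
Central angle c = 2·arcsin(√a) = 1.25382 rad.
Distance = R·c = 6371 × 1.2538 ≈ 7988 km.

7988 km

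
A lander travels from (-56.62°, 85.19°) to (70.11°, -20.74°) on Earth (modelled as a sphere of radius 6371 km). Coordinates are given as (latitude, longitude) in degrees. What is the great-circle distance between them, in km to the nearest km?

16322 km

In radians: φ₁ = -0.9882, φ₂ = 1.2237, Δλ = -105.930° = -1.8488 rad.
Haversine: a = sin²(Δφ/2) + cos φ₁ cos φ₂ sin²(Δλ/2) = 0.7990 + (0.5502)(0.3402)(0.6372) = 0.91830.
Central angle c = 2·arcsin(√a) = 2.56185 rad.
Distance = R·c = 6371 × 2.5618 ≈ 16322 km.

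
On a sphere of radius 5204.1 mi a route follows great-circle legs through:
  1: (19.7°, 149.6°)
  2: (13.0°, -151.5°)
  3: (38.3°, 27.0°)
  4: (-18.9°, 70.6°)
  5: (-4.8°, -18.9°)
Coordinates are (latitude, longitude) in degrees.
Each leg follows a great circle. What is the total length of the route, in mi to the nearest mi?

Leg 1→2: central angle 0.9888 rad, distance 5146.0 mi.
Leg 2→3: central angle 2.2459 rad, distance 11687.9 mi.
Leg 3→4: central angle 1.2272 rad, distance 6386.3 mi.
Leg 4→5: central angle 1.5355 rad, distance 7990.7 mi.
Total: 5146.0 + 11687.9 + 6386.3 + 7990.7 ≈ 31211 mi.

31211 mi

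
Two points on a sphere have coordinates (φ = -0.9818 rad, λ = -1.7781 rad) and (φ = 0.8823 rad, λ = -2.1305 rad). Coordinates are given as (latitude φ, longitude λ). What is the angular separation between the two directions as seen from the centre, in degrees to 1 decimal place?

In radians: φ₁ = -0.9818, φ₂ = 0.8823, Δλ = -20.191° = -0.3524 rad.
Haversine: a = sin²(Δφ/2) + cos φ₁ cos φ₂ sin²(Δλ/2) = 0.6446 + (0.5555)(0.6354)(0.0307) = 0.65540.
Central angle c = 2·arcsin(√a) = 1.88684 rad.
So the angular separation is 108.1°.

108.1°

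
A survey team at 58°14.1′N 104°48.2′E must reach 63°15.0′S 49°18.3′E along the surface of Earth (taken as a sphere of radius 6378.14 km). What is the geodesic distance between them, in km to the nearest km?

14325 km

With latitudes φ₁ = 58.235°, φ₂ = -63.250° and longitude difference Δλ = -55.498°:
cos c = sin φ₁ sin φ₂ + cos φ₁ cos φ₂ cos Δλ = (0.8502)(-0.8930) + (0.5264)(0.4501)(0.5664) = -0.62501,
so c = arccos(-0.62501) = 2.24594 rad.
Distance = R·c = 6378.14 × 2.2459 ≈ 14325 km.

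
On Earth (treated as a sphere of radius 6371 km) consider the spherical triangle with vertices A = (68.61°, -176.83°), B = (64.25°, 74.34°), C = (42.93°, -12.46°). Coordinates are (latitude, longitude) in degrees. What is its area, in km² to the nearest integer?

Side lengths (central angles): a = 0.8877, b = 1.1842, c = 0.6640 rad; semiperimeter s = 1.3680.
By l'Huilier's theorem, tan(E/4) = √[tan(s/2) tan((s−a)/2) tan((s−b)/2) tan((s−c)/2)], giving spherical excess E = 0.3280 rad.
Area = E·R² = 0.3280 × (6371)² ≈ 13313615 km².

13313615 km²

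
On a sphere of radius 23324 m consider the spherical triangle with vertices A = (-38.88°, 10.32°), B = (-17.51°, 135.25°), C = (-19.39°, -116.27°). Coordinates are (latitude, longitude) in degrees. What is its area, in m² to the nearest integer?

1312377316 m²

Side lengths (central angles): a = 1.7571, b = 1.8022, c = 1.8093 rad; semiperimeter s = 2.6843.
By l'Huilier's theorem, tan(E/4) = √[tan(s/2) tan((s−a)/2) tan((s−b)/2) tan((s−c)/2)], giving spherical excess E = 2.4124 rad.
Area = E·R² = 2.4124 × (23324)² ≈ 1312377316 m².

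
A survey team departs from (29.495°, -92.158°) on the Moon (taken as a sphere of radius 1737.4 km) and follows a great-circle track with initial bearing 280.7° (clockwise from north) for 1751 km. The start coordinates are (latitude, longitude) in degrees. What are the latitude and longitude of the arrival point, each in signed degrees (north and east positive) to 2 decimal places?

Angular distance δ = d/R = 1751/1737.4 = 1.00783 rad; initial bearing θ = 4.8991 rad.
sin φ₂ = sin φ₁ cos δ + cos φ₁ sin δ cos θ = (0.4923)(0.5337) + (0.8704)(0.8457)(0.1857) = 0.3994, so φ₂ = 23.54°.
Δλ = atan2(sin θ sin δ cos φ₁, cos δ − sin φ₁ sin φ₂) = atan2(-0.7233, 0.3370) = -65.015°.
λ₂ = -92.158° − 65.015° = -157.17°.

23.54°, -157.17°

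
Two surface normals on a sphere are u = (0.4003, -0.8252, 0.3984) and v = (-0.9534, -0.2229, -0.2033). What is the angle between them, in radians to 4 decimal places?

1.8533 rad

u·v = -0.2787; |u| = 1.0000, |v| = 1.0000.
cos θ = (u·v)/(|u||v|) = -0.2787, so θ = 1.8533 rad.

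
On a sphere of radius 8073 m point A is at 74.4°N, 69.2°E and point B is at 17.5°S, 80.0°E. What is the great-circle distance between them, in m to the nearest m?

In radians: φ₁ = 1.2985, φ₂ = -0.3054, Δλ = 10.800° = 0.1885 rad.
cos c = sin φ₁ sin φ₂ + cos φ₁ cos φ₂ cos Δλ = (0.9632)(-0.3007) + (0.2689)(0.9537)(0.9823) = -0.03770,
so c = arccos(-0.03770) = 1.60850 rad.
Distance = R·c = 8073 × 1.6085 ≈ 12985 m.

12985 m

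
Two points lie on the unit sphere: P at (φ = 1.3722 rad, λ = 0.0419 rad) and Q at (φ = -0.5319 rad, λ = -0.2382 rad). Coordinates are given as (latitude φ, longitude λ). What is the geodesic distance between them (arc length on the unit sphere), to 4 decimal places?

In radians: φ₁ = 1.3722, φ₂ = -0.5319, Δλ = -16.049° = -0.2801 rad.
cos c = sin φ₁ sin φ₂ + cos φ₁ cos φ₂ cos Δλ = (0.9803)(-0.5072) + (0.1973)(0.8618)(0.9610) = -0.33379,
so c = arccos(-0.33379) = 1.91112 rad.
On the unit sphere the arc length equals the central angle: 1.9111.

1.9111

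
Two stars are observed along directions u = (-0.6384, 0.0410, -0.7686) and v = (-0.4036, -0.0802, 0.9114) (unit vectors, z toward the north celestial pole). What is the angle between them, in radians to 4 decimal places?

2.0332 rad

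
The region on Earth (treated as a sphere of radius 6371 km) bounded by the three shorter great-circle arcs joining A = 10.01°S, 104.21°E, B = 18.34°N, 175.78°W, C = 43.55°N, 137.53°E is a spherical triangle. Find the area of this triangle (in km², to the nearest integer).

Side lengths (central angles): a = 0.8111, b = 1.0740, c = 1.4631 rad; semiperimeter s = 1.6741.
By l'Huilier's theorem, tan(E/4) = √[tan(s/2) tan((s−a)/2) tan((s−b)/2) tan((s−c)/2)], giving spherical excess E = 0.5145 rad.
Area = E·R² = 0.5145 × (6371)² ≈ 20882979 km².

20882979 km²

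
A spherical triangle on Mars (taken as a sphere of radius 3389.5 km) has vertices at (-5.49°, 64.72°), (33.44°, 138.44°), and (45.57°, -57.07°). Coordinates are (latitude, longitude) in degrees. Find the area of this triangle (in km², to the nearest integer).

22797621 km²

Side lengths (central angles): a = 1.7410, b = 2.0213, c = 1.3897 rad; semiperimeter s = 2.5760.
By l'Huilier's theorem, tan(E/4) = √[tan(s/2) tan((s−a)/2) tan((s−b)/2) tan((s−c)/2)], giving spherical excess E = 1.9843 rad.
Area = E·R² = 1.9843 × (3389.5)² ≈ 22797621 km².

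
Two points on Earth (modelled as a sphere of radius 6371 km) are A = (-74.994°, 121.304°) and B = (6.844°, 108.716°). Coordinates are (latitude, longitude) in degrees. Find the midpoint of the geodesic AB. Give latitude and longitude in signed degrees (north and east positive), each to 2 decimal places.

Central angle δ = 1.4346 rad. Interpolating on the sphere with fraction f = 0.5:
P = [sin((1−f)δ)·A + sin(fδ)·B] / sin δ = 0.6635·A + 0.6635·B in Cartesian coordinates,
giving P = (-0.3006, 0.7707, -0.5618), i.e. latitude -34.18°, longitude 111.31°.

-34.18°, 111.31°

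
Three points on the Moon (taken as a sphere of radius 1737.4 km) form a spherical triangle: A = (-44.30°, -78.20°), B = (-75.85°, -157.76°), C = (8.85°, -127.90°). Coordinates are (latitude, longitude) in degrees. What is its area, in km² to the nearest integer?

1753513 km²

Side lengths (central angles): a = 1.5105, b = 1.2133, c = 0.7828 rad; semiperimeter s = 1.7533.
By l'Huilier's theorem, tan(E/4) = √[tan(s/2) tan((s−a)/2) tan((s−b)/2) tan((s−c)/2)], giving spherical excess E = 0.5809 rad.
Area = E·R² = 0.5809 × (1737.4)² ≈ 1753513 km².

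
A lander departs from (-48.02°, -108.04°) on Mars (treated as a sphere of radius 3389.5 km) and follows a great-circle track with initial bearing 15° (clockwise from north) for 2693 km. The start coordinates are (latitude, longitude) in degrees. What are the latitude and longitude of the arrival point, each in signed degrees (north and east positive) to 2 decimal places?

Angular distance δ = d/R = 2693/3389.5 = 0.79451 rad; initial bearing θ = 0.2618 rad.
sin φ₂ = sin φ₁ cos δ + cos φ₁ sin δ cos θ = (-0.7434)(0.7006) + (0.6689)(0.7135)(0.9659) = -0.0598, so φ₂ = -3.43°.
Δλ = atan2(sin θ sin δ cos φ₁, cos δ − sin φ₁ sin φ₂) = atan2(0.1235, 0.6561) = 10.661°.
λ₂ = -108.040° + 10.661° = -97.38°.

-3.43°, -97.38°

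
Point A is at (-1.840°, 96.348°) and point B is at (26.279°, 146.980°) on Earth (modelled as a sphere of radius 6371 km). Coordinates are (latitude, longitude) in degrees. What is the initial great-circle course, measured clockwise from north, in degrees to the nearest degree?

With φ₁ = -0.0321, φ₂ = 0.4587, Δλ = 0.8837 rad, the forward-azimuth formula gives
θ = atan2( sin Δλ cos φ₂ , cos φ₁ sin φ₂ − sin φ₁ cos φ₂ cos Δλ ) = atan2(0.6932, 0.4608) = 56.39°.
So the initial bearing is 56°.

56°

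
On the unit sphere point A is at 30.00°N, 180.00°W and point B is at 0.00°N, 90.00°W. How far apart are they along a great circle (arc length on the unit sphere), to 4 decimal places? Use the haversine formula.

1.5708

With latitudes φ₁ = 30.000°, φ₂ = 0.000° and longitude difference Δλ = 90.000°:
Haversine: a = sin²(Δφ/2) + cos φ₁ cos φ₂ sin²(Δλ/2) = 0.0670 + (0.8660)(1.0000)(0.5000) = 0.50000.
Central angle c = 2·arcsin(√a) = 1.57080 rad.
On the unit sphere the arc length equals the central angle: 1.5708.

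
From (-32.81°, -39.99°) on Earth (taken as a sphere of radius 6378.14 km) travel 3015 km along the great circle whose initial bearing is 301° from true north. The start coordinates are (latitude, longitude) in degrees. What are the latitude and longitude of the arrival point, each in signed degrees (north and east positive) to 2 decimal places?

-16.58°, -64.02°

Angular distance δ = d/R = 3015/6378.14 = 0.47271 rad; initial bearing θ = 5.2534 rad.
sin φ₂ = sin φ₁ cos δ + cos φ₁ sin δ cos θ = (-0.5419)(0.8903) + (0.8405)(0.4553)(0.5150) = -0.2853, so φ₂ = -16.58°.
Δλ = atan2(sin θ sin δ cos φ₁, cos δ − sin φ₁ sin φ₂) = atan2(-0.3280, 0.7357) = -24.029°.
λ₂ = -39.990° − 24.029° = -64.02°.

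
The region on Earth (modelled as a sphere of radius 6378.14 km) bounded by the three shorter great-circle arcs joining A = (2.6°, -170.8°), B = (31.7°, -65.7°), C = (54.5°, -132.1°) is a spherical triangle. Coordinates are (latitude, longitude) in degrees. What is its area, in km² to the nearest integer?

Side lengths (central angles): a = 0.8949, b = 1.0591, c = 1.7697 rad; semiperimeter s = 1.8618.
By l'Huilier's theorem, tan(E/4) = √[tan(s/2) tan((s−a)/2) tan((s−b)/2) tan((s−c)/2)], giving spherical excess E = 0.4678 rad.
Area = E·R² = 0.4678 × (6378.14)² ≈ 19031052 km².

19031052 km²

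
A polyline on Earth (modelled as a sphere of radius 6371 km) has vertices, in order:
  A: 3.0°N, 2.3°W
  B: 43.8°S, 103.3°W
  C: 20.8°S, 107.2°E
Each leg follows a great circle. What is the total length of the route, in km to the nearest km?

23308 km

Leg A→B: central angle 1.7454 rad, distance 11120.2 km.
Leg B→C: central angle 1.9130 rad, distance 12187.8 km.
Total: 11120.2 + 12187.8 ≈ 23308 km.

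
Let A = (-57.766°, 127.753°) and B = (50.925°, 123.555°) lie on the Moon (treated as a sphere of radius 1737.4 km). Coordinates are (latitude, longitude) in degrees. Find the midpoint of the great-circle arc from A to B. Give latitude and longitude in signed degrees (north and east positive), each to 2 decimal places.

-3.42°, 125.48°

The central angle between A and B is δ = 1.8980 rad.
With f = 0.5, the slerp weights are sin((1−f)δ)/sin δ = 0.8584 and sin(fδ)/sin δ = 0.8584.
Weighted sum of the unit vectors: (0.8584)·(-0.3266,0.4217,-0.8459) + (0.8584)·(-0.3484,0.5253,0.7763) = (-0.5794, 0.8129, -0.0597).
Converting back: φ = atan2(z, √(x²+y²)) = -3.42°, λ = atan2(y, x) = 125.48°.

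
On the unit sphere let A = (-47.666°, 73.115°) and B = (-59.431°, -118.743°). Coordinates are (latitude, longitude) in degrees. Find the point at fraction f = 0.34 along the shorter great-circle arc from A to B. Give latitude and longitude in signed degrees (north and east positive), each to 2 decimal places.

-71.99°, 81.61°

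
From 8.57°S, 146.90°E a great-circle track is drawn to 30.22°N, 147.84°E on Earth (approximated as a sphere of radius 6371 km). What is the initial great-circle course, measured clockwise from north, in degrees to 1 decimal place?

1.3°

With φ₁ = -0.1496, φ₂ = 0.5274, Δλ = 0.0164 rad, the forward-azimuth formula gives
θ = atan2( sin Δλ cos φ₂ , cos φ₁ sin φ₂ − sin φ₁ cos φ₂ cos Δλ ) = atan2(0.0142, 0.6265) = 1.30°.
So the initial bearing is 1.3°.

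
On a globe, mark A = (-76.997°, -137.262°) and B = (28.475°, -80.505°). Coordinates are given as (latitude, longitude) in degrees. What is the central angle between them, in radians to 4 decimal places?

1.9349 rad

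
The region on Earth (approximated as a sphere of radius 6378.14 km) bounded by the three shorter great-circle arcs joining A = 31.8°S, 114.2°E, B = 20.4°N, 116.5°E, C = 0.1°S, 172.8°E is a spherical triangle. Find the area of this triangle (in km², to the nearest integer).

20524462 km²

Side lengths (central angles): a = 1.0246, b = 1.1110, c = 0.9119 rad; semiperimeter s = 1.5238.
By l'Huilier's theorem, tan(E/4) = √[tan(s/2) tan((s−a)/2) tan((s−b)/2) tan((s−c)/2)], giving spherical excess E = 0.5045 rad.
Area = E·R² = 0.5045 × (6378.14)² ≈ 20524462 km².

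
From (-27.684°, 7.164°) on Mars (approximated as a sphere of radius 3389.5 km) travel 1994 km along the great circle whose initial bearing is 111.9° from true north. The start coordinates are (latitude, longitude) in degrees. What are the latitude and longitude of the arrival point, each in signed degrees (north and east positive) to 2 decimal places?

Angular distance δ = d/R = 1994/3389.5 = 0.58829 rad; initial bearing θ = 1.9530 rad.
sin φ₂ = sin φ₁ cos δ + cos φ₁ sin δ cos θ = (-0.4646)(0.8319) + (0.8855)(0.5549)(-0.3730) = -0.5698, so φ₂ = -34.74°.
Δλ = atan2(sin θ sin δ cos φ₁, cos δ − sin φ₁ sin φ₂) = atan2(0.4559, 0.5672) = 38.796°.
λ₂ = 7.164° + 38.796° = 45.96°.

-34.74°, 45.96°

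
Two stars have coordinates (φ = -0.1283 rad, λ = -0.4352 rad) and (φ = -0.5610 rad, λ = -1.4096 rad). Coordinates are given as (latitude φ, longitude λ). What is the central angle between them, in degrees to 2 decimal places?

In radians: φ₁ = -0.1283, φ₂ = -0.5610, Δλ = -55.829° = -0.9744 rad.
cos c = sin φ₁ sin φ₂ + cos φ₁ cos φ₂ cos Δλ = (-0.1279)(-0.5320) + (0.9918)(0.8467)(0.5617) = 0.53974,
so c = arccos(0.53974) = 1.00067 rad.
So the angular separation is 57.33°.

57.33°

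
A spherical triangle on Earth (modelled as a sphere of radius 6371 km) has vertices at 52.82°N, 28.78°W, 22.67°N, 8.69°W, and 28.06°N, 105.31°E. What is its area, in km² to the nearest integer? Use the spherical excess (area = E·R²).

24969695 km²

Side lengths (central angles): a = 1.7213, b = 1.5671, c = 0.5903 rad; semiperimeter s = 1.9393.
By l'Huilier's theorem, tan(E/4) = √[tan(s/2) tan((s−a)/2) tan((s−b)/2) tan((s−c)/2)], giving spherical excess E = 0.6152 rad.
Area = E·R² = 0.6152 × (6371)² ≈ 24969695 km².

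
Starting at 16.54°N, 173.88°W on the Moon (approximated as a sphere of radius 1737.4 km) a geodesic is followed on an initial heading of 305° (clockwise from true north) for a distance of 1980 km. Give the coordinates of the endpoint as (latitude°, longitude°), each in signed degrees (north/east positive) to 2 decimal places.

38.21°, 114.85°

Angular distance δ = d/R = 1980/1737.4 = 1.13963 rad; initial bearing θ = 5.3233 rad.
sin φ₂ = sin φ₁ cos δ + cos φ₁ sin δ cos θ = (0.2847)(0.4179) + (0.9586)(0.9085)(0.5736) = 0.6185, so φ₂ = 38.21°.
Δλ = atan2(sin θ sin δ cos φ₁, cos δ − sin φ₁ sin φ₂) = atan2(-0.7134, 0.2419) = -71.273°.
λ₂ = -173.880° − 71.273° = -245.15° → 114.85° after wrapping to (−180°, 180°].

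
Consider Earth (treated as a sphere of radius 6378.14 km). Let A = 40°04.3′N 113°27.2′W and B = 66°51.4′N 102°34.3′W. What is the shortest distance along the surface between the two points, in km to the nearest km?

With latitudes φ₁ = 40.072°, φ₂ = 66.857° and longitude difference Δλ = 10.882°:
Haversine: a = sin²(Δφ/2) + cos φ₁ cos φ₂ sin²(Δλ/2) = 0.0536 + (0.7652)(0.3930)(0.0090) = 0.05635.
Central angle c = 2·arcsin(√a) = 0.47935 rad.
Distance = R·c = 6378.14 × 0.4793 ≈ 3057 km.

3057 km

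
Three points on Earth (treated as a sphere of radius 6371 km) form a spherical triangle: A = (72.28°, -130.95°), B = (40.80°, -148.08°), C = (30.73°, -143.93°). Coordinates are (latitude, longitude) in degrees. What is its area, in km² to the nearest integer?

Side lengths (central angles): a = 0.1853, b = 0.7352, c = 0.5687 rad; semiperimeter s = 0.7446.
By l'Huilier's theorem, tan(E/4) = √[tan(s/2) tan((s−a)/2) tan((s−b)/2) tan((s−c)/2)], giving spherical excess E = 0.0272 rad.
Area = E·R² = 0.0272 × (6371)² ≈ 1105389 km².

1105389 km²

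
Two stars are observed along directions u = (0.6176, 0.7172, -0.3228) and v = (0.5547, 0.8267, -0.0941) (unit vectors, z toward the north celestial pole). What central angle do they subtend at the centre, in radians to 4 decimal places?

u·v = 0.9659; |u| = 1.0000, |v| = 1.0000.
cos θ = (u·v)/(|u||v|) = 0.9659, so θ = 0.2620 rad.

0.2620 rad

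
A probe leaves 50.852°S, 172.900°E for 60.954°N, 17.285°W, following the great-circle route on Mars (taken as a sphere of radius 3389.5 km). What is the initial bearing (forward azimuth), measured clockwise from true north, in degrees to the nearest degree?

Δλ = 169.815° = 2.9638 rad.
y = sin Δλ · cos φ₂ = (0.1768)(0.4855) = 0.0859
x = cos φ₁ sin φ₂ − sin φ₁ cos φ₂ cos Δλ = (0.6313)(0.8742) − (-0.7755)(0.4855)(-0.9842) = 0.1813
θ = atan2(y, x) = 25.33°, so the bearing is 25°.

25°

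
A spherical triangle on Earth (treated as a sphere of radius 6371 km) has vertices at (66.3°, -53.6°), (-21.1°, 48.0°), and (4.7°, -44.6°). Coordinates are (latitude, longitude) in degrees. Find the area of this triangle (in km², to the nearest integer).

Side lengths (central angles): a = 1.6425, b = 1.0807, c = 1.9878 rad; semiperimeter s = 2.3555.
By l'Huilier's theorem, tan(E/4) = √[tan(s/2) tan((s−a)/2) tan((s−b)/2) tan((s−c)/2)], giving spherical excess E = 1.3528 rad.
Area = E·R² = 1.3528 × (6371)² ≈ 54908362 km².

54908362 km²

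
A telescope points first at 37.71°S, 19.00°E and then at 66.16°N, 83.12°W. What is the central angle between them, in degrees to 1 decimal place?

128.8°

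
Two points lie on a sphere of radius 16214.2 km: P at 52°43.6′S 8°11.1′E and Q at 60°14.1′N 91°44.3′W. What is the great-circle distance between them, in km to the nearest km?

With latitudes φ₁ = -52.727°, φ₂ = 60.235° and longitude difference Δλ = -99.923°:
cos c = sin φ₁ sin φ₂ + cos φ₁ cos φ₂ cos Δλ = (-0.7958)(0.8681) + (0.6056)(0.4964)(-0.1723) = -0.74258,
so c = arccos(-0.74258) = 2.40771 rad.
Distance = R·c = 16214.2 × 2.4077 ≈ 39039 km.

39039 km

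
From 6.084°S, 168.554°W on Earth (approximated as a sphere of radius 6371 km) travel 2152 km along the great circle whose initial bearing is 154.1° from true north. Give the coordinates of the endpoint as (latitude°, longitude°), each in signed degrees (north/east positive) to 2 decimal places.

Angular distance δ = d/R = 2152/6371 = 0.33778 rad; initial bearing θ = 2.6896 rad.
sin φ₂ = sin φ₁ cos δ + cos φ₁ sin δ cos θ = (-0.1060)(0.9435) + (0.9944)(0.3314)(-0.8996) = -0.3964, so φ₂ = -23.35°.
Δλ = atan2(sin θ sin δ cos φ₁, cos δ − sin φ₁ sin φ₂) = atan2(0.1439, 0.9015) = 9.072°.
λ₂ = -168.554° + 9.072° = -159.48°.

-23.35°, -159.48°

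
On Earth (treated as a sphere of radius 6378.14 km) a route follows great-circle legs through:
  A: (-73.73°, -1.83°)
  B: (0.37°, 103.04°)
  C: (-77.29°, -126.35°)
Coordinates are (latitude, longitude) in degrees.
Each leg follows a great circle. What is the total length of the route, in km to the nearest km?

21493 km

Leg A→B: central angle 1.6490 rad, distance 10517.4 km.
Leg B→C: central angle 1.7209 rad, distance 10975.9 km.
Total: 10517.4 + 10975.9 ≈ 21493 km.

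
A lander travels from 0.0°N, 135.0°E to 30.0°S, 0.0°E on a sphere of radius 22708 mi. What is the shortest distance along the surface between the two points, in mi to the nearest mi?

50636 mi

Let φ₁ = 0.0000 rad, φ₂ = -0.5236 rad, and Δλ = -2.3562 rad.
cos c = sin φ₁ sin φ₂ + cos φ₁ cos φ₂ cos Δλ = (0.0000)(-0.5000) + (1.0000)(0.8660)(-0.7071) = -0.61237,
so c = arccos(-0.61237) = 2.22985 rad.
Distance = R·c = 22708 × 2.2299 ≈ 50636 mi.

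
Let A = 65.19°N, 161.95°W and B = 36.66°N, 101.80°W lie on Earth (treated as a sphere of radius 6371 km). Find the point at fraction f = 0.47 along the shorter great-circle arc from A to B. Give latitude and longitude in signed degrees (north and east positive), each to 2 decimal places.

55.40°, -123.28°

The central angle between A and B is δ = 0.7820 rad.
With f = 0.47, the slerp weights are sin((1−f)δ)/sin δ = 0.5714 and sin(fδ)/sin δ = 0.5099.
Weighted sum of the unit vectors: (0.5714)·(-0.3990,-0.1300,0.9077) + (0.5099)·(-0.1640,-0.7852,0.5971) = (-0.3116, -0.4747, 0.8231).
Converting back: φ = atan2(z, √(x²+y²)) = 55.40°, λ = atan2(y, x) = -123.28°.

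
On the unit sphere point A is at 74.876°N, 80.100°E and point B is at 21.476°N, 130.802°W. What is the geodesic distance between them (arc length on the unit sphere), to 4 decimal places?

With latitudes φ₁ = 74.876°, φ₂ = 21.476° and longitude difference Δλ = 149.098°:
Haversine: a = sin²(Δφ/2) + cos φ₁ cos φ₂ sin²(Δλ/2) = 0.2019 + (0.2609)(0.9306)(0.9290) = 0.42745.
Central angle c = 2·arcsin(√a) = 1.42518 rad.
On the unit sphere the arc length equals the central angle: 1.4252.

1.4252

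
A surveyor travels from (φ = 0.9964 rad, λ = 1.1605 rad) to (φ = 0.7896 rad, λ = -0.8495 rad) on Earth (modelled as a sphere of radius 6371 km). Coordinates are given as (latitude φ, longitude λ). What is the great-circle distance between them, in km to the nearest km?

With latitudes φ₁ = 57.090°, φ₂ = 45.241° and longitude difference Δλ = -115.165°:
cos c = sin φ₁ sin φ₂ + cos φ₁ cos φ₂ cos Δλ = (0.8395)(0.7101) + (0.5433)(0.7041)(-0.4252) = 0.43344,
so c = arccos(0.43344) = 1.12249 rad.
Distance = R·c = 6371 × 1.1225 ≈ 7151 km.

7151 km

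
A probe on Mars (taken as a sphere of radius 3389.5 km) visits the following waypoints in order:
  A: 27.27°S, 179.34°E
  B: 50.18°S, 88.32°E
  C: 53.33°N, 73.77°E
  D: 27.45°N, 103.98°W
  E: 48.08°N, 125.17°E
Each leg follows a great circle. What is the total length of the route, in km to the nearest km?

Leg A→B: central angle 1.2220 rad, distance 4141.9 km.
Leg B→C: central angle 1.8192 rad, distance 6166.3 km.
Leg C→D: central angle 1.7313 rad, distance 5868.2 km.
Leg D→E: central angle 1.6156 rad, distance 5476.1 km.
Total: 4141.9 + 6166.3 + 5868.2 + 5476.1 ≈ 21652 km.

21652 km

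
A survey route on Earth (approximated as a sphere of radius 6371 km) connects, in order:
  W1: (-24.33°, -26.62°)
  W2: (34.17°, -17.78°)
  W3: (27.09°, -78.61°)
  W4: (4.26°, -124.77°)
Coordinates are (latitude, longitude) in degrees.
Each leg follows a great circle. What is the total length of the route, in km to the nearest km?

Leg W1→W2: central angle 1.0315 rad, distance 6571.6 km.
Leg W2→W3: central angle 0.9087 rad, distance 5789.2 km.
Leg W3→W4: central angle 0.8648 rad, distance 5509.7 km.
Total: 6571.6 + 5789.2 + 5509.7 ≈ 17870 km.

17870 km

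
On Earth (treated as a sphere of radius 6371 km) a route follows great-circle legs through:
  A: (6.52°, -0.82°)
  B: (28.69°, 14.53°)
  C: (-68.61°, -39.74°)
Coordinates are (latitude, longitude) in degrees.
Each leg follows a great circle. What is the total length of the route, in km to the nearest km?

14630 km

Leg A→B: central angle 0.4624 rad, distance 2946.1 km.
Leg B→C: central angle 1.8340 rad, distance 11684.4 km.
Total: 2946.1 + 11684.4 ≈ 14630 km.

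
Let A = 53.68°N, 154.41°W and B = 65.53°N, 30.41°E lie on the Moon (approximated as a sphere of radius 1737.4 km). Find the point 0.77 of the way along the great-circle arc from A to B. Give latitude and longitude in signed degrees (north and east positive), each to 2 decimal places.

The central angle between A and B is δ = 1.0600 rad.
With f = 0.77, the slerp weights are sin((1−f)δ)/sin δ = 0.2767 and sin(fδ)/sin δ = 0.8351.
Weighted sum of the unit vectors: (0.2767)·(-0.5342,-0.2558,0.8057) + (0.8351)·(0.3572,0.2097,0.9102) = (0.1505, 0.1043, 0.9831).
Converting back: φ = atan2(z, √(x²+y²)) = 79.45°, λ = atan2(y, x) = 34.72°.

79.45°, 34.72°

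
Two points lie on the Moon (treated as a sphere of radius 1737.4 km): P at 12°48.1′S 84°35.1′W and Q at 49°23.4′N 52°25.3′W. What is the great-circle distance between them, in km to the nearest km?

2072 km

With latitudes φ₁ = -12.802°, φ₂ = 49.390° and longitude difference Δλ = 32.163°:
cos c = sin φ₁ sin φ₂ + cos φ₁ cos φ₂ cos Δλ = (-0.2216)(0.7592) + (0.9751)(0.6509)(0.8465) = 0.36911,
so c = arccos(0.36911) = 1.19275 rad.
Distance = R·c = 1737.4 × 1.1927 ≈ 2072 km.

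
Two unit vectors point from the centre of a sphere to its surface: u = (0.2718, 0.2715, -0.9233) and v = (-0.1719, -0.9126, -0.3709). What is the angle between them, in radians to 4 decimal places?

1.5228 rad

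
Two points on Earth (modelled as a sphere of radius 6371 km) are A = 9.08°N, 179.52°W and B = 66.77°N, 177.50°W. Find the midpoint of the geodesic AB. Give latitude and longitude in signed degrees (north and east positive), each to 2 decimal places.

37.93°, -178.94°

The central angle between A and B is δ = 1.0072 rad.
With f = 0.5, the slerp weights are sin((1−f)δ)/sin δ = 0.5709 and sin(fδ)/sin δ = 0.5709.
Weighted sum of the unit vectors: (0.5709)·(-0.9874,-0.0083,0.1578) + (0.5709)·(-0.3940,-0.0172,0.9189) = (-0.7886, -0.0145, 0.6147).
Converting back: φ = atan2(z, √(x²+y²)) = 37.93°, λ = atan2(y, x) = -178.94°.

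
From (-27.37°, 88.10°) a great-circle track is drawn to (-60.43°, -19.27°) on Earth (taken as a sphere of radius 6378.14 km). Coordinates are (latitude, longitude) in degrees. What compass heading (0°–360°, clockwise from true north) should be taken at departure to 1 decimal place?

209.3°

With φ₁ = -0.4777, φ₂ = -1.0547, Δλ = -1.8740 rad, the forward-azimuth formula gives
θ = atan2( sin Δλ cos φ₂ , cos φ₁ sin φ₂ − sin φ₁ cos φ₂ cos Δλ ) = atan2(-0.4710, -0.8401) = -150.72°.
Adding 360° brings this into [0°, 360°): 209.3°.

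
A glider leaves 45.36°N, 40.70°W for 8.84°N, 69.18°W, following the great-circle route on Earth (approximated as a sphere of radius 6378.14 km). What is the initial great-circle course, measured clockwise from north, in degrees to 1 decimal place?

222.7°

Δλ = -28.480° = -0.4971 rad.
y = sin Δλ · cos φ₂ = (-0.4769)(0.9881) = -0.4712
x = cos φ₁ sin φ₂ − sin φ₁ cos φ₂ cos Δλ = (0.7026)(0.1537) − (0.7115)(0.9881)(0.8790) = -0.5100
θ = atan2(y, x) = -137.27°; adding 360° gives 222.7°.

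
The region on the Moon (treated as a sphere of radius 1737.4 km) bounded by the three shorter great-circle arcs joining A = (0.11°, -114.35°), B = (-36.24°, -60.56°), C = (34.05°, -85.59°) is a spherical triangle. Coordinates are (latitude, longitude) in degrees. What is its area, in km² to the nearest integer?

1433443 km²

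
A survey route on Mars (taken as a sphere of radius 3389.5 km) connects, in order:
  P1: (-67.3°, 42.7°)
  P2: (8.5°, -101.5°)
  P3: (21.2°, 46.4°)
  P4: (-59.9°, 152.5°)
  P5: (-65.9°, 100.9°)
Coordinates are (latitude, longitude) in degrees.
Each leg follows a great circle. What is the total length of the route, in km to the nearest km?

23246 km

Leg P1→P2: central angle 2.0330 rad, distance 6890.8 km.
Leg P2→P3: central angle 2.3857 rad, distance 8086.4 km.
Leg P3→P4: central angle 2.0292 rad, distance 6878.0 km.
Leg P4→P5: central angle 0.4105 rad, distance 1391.2 km.
Total: 6890.8 + 8086.4 + 6878.0 + 1391.2 ≈ 23246 km.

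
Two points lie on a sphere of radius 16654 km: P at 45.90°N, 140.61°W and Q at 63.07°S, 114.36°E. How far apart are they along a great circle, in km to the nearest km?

39594 km

Let φ₁ = 0.8011 rad, φ₂ = -1.1008 rad, and Δλ = -1.8331 rad.
Haversine: a = sin²(Δφ/2) + cos φ₁ cos φ₂ sin²(Δλ/2) = 0.6625 + (0.6959)(0.4529)(0.6297) = 0.86099.
Central angle c = 2·arcsin(√a) = 2.37747 rad.
Distance = R·c = 16654 × 2.3775 ≈ 39594 km.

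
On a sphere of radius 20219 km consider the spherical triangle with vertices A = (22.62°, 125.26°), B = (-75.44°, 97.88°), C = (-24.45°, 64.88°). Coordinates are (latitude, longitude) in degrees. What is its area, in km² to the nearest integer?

326827224 km²

Side lengths (central angles): a = 0.9366, b = 1.3118, c = 1.7378 rad; semiperimeter s = 1.9931.
By l'Huilier's theorem, tan(E/4) = √[tan(s/2) tan((s−a)/2) tan((s−b)/2) tan((s−c)/2)], giving spherical excess E = 0.7995 rad.
Area = E·R² = 0.7995 × (20219)² ≈ 326827224 km².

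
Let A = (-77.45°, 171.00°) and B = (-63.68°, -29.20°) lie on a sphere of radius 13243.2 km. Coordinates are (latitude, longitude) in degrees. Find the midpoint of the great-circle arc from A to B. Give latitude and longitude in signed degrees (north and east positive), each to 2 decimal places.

The central angle between A and B is δ = 0.6689 rad.
With f = 0.5, the slerp weights are sin((1−f)δ)/sin δ = 0.5293 and sin(fδ)/sin δ = 0.5293.
Weighted sum of the unit vectors: (0.5293)·(-0.2146,0.0340,-0.9761) + (0.5293)·(0.3870,-0.2163,-0.8963) = (0.0913, -0.0965, -0.9911).
Converting back: φ = atan2(z, √(x²+y²)) = -82.37°, λ = atan2(y, x) = -46.60°.

-82.37°, -46.60°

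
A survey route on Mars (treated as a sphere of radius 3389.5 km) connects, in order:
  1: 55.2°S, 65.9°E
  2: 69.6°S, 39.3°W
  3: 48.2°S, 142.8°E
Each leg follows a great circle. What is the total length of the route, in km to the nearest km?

6291 km

Leg 1→2: central angle 0.7706 rad, distance 2612.0 km.
Leg 2→3: central angle 1.0854 rad, distance 3679.0 km.
Total: 2612.0 + 3679.0 ≈ 6291 km.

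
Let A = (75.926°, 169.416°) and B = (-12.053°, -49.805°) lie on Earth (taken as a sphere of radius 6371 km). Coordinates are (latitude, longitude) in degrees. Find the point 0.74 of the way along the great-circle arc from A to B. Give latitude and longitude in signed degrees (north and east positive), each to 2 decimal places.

16.86°, -54.70°

The central angle between A and B is δ = 1.9679 rad.
With f = 0.74, the slerp weights are sin((1−f)δ)/sin δ = 0.5310 and sin(fδ)/sin δ = 1.0773.
Weighted sum of the unit vectors: (0.5310)·(-0.2390,0.0447,0.9700) + (1.0773)·(0.6312,-0.7470,-0.2088) = (0.5530, -0.7810, 0.2901).
Converting back: φ = atan2(z, √(x²+y²)) = 16.86°, λ = atan2(y, x) = -54.70°.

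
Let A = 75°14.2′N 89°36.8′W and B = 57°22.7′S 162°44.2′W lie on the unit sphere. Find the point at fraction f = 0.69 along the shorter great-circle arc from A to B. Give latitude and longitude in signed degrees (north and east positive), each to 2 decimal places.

The central angle between A and B is δ = 2.4568 rad.
With f = 0.69, the slerp weights are sin((1−f)δ)/sin δ = 1.0911 and sin(fδ)/sin δ = 1.5688.
Weighted sum of the unit vectors: (1.0911)·(0.0017,-0.2548,0.9670) + (1.5688)·(-0.5148,-0.1600,-0.8422) = (-0.8058, -0.5290, -0.2663).
Converting back: φ = atan2(z, √(x²+y²)) = -15.44°, λ = atan2(y, x) = -146.71°.

-15.44°, -146.71°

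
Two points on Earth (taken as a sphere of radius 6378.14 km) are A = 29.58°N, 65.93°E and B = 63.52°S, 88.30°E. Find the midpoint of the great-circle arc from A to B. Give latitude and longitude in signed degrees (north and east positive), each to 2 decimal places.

The central angle between A and B is δ = 1.6542 rad.
With f = 0.5, the slerp weights are sin((1−f)δ)/sin δ = 0.7385 and sin(fδ)/sin δ = 0.7385.
Weighted sum of the unit vectors: (0.7385)·(0.3547,0.7940,0.4936) + (0.7385)·(0.0132,0.4457,-0.8951) = (0.2717, 0.9156, -0.2965).
Converting back: φ = atan2(z, √(x²+y²)) = -17.25°, λ = atan2(y, x) = 73.47°.

-17.25°, 73.47°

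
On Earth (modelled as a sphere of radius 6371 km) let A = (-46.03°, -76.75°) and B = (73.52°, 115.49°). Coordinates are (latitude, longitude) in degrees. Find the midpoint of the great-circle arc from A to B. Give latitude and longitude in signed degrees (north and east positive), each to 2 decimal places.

29.58°, -84.96°

Central angle δ = 2.6522 rad. Interpolating on the sphere with fraction f = 0.5:
P = [sin((1−f)δ)·A + sin(fδ)·B] / sin δ = 2.0638·A + 2.0638·B in Cartesian coordinates,
giving P = (0.0765, -0.8663, 0.4937), i.e. latitude 29.58°, longitude -84.96°.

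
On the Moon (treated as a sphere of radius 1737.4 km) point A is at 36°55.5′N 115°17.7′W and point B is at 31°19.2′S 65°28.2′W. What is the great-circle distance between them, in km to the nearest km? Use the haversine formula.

With latitudes φ₁ = 36.925°, φ₂ = -31.320° and longitude difference Δλ = 49.825°:
Haversine: a = sin²(Δφ/2) + cos φ₁ cos φ₂ sin²(Δλ/2) = 0.3147 + (0.7994)(0.8543)(0.1774) = 0.43586.
Central angle c = 2·arcsin(√a) = 1.44216 rad.
Distance = R·c = 1737.4 × 1.4422 ≈ 2506 km.

2506 km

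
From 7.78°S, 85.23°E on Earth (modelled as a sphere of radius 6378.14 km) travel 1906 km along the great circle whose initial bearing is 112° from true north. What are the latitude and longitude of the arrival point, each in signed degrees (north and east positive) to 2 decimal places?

-13.81°, 101.56°

Angular distance δ = d/R = 1906/6378.14 = 0.29883 rad; initial bearing θ = 1.9548 rad.
sin φ₂ = sin φ₁ cos δ + cos φ₁ sin δ cos θ = (-0.1354)(0.9557) + (0.9908)(0.2944)(-0.3746) = -0.2386, so φ₂ = -13.81°.
Δλ = atan2(sin θ sin δ cos φ₁, cos δ − sin φ₁ sin φ₂) = atan2(0.2705, 0.9234) = 16.325°.
λ₂ = 85.230° + 16.325° = 101.56°.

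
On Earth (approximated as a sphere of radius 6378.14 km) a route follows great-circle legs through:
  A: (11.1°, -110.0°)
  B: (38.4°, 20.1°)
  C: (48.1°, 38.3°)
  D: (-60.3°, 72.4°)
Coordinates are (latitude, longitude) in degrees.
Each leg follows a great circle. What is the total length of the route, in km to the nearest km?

Leg A→B: central angle 1.9560 rad, distance 12475.8 km.
Leg B→C: central angle 0.2855 rad, distance 1821.0 km.
Leg C→D: central angle 1.9525 rad, distance 12453.6 km.
Total: 12475.8 + 1821.0 + 12453.6 ≈ 26750 km.

26750 km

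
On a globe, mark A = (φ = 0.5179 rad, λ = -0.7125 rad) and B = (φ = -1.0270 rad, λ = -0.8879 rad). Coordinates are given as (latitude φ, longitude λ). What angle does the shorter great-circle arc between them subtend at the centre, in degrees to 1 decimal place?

88.9°

In radians: φ₁ = 0.5179, φ₂ = -1.0270, Δλ = -10.050° = -0.1754 rad.
Haversine: a = sin²(Δφ/2) + cos φ₁ cos φ₂ sin²(Δλ/2) = 0.4871 + (0.8689)(0.5174)(0.0077) = 0.49050.
Central angle c = 2·arcsin(√a) = 1.55180 rad.
So the angular separation is 88.9°.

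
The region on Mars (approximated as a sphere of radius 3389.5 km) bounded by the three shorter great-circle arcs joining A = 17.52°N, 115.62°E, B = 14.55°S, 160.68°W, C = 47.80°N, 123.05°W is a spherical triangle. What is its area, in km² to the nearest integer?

14825041 km²

Side lengths (central angles): a = 1.2358, b = 1.6811, c = 1.5451 rad; semiperimeter s = 2.2310.
By l'Huilier's theorem, tan(E/4) = √[tan(s/2) tan((s−a)/2) tan((s−b)/2) tan((s−c)/2)], giving spherical excess E = 1.2904 rad.
Area = E·R² = 1.2904 × (3389.5)² ≈ 14825041 km².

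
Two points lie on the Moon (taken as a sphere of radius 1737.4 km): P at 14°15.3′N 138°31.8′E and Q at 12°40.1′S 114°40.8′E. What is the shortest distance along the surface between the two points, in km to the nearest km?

Let φ₁ = 0.2488 rad, φ₂ = -0.2211 rad, and Δλ = -0.4163 rad.
cos c = sin φ₁ sin φ₂ + cos φ₁ cos φ₂ cos Δλ = (0.2462)(-0.2193) + (0.9692)(0.9757)(0.9146) = 0.81086,
so c = arccos(0.81086) = 0.62517 rad.
Distance = R·c = 1737.4 × 0.6252 ≈ 1086 km.

1086 km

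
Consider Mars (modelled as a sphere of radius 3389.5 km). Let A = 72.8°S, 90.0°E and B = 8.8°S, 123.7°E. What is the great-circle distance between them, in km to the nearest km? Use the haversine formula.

Let φ₁ = -1.2706 rad, φ₂ = -0.1536 rad, and Δλ = 0.5882 rad.
Haversine: a = sin²(Δφ/2) + cos φ₁ cos φ₂ sin²(Δλ/2) = 0.2808 + (0.2957)(0.9882)(0.0840) = 0.30537.
Central angle c = 2·arcsin(√a) = 1.17096 rad.
Distance = R·c = 3389.5 × 1.1710 ≈ 3969 km.

3969 km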